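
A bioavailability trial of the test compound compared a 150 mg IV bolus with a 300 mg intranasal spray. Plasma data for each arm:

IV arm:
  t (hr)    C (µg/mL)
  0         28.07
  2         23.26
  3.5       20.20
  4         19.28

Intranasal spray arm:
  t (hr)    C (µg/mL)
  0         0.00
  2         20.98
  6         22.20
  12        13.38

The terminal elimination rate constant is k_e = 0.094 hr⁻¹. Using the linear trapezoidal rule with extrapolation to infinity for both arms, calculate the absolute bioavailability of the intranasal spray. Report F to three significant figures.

F = 0.596

Trapezoidal AUC_0→4 (IV):
  [0→2]: (28.07+23.26)/2 × 2 = 51.33
  [2→3.5]: (23.26+20.20)/2 × 1.5 = 32.595
  [3.5→4]: (20.20+19.28)/2 × 0.5 = 9.87
  Sum = 93.795 µg/mL·hr
IV tail: 19.28/0.094 = 205.106; AUC_iv,0→∞ = 93.795 + 205.106 = 298.901 µg/mL·hr
Trapezoidal AUC_0→12 (intranasal spray):
  [0→2]: (0.00+20.98)/2 × 2 = 20.98
  [2→6]: (20.98+22.20)/2 × 4 = 86.36
  [6→12]: (22.20+13.38)/2 × 6 = 106.74
  Sum = 214.08 µg/mL·hr
intranasal spray tail: 13.38/0.094 = 142.340; AUC_ev,0→∞ = 214.08 + 142.340 = 356.42 µg/mL·hr
F = (AUC_ev/D_ev)/(AUC_iv/D_iv) = (356.42/300)/(298.901/150) = 1.18807/1.99267 = 0.5962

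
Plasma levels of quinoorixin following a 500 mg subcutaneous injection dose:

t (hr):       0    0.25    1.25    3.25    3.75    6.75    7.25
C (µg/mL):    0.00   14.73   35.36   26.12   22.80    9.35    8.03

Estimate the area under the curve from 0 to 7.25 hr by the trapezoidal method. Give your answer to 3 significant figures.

Trapezoidal AUC_0→7.25:
  [0→0.25]: (0.00+14.73)/2 × 0.25 = 1.84125
  [0.25→1.25]: (14.73+35.36)/2 × 1 = 25.045
  [1.25→3.25]: (35.36+26.12)/2 × 2 = 61.48
  [3.25→3.75]: (26.12+22.80)/2 × 0.5 = 12.23
  [3.75→6.75]: (22.80+9.35)/2 × 3 = 48.225
  [6.75→7.25]: (9.35+8.03)/2 × 0.5 = 4.345
  Sum = 153.16625 µg/mL·hr

AUC = 153 µg/mL·hr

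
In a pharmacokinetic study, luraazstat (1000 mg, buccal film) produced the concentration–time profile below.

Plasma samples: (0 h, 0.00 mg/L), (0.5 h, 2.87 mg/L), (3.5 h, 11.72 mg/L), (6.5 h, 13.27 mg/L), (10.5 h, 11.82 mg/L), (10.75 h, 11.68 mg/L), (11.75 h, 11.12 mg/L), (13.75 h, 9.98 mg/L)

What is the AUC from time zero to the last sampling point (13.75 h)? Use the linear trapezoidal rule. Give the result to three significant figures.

AUC = 146 mg/L·h

Trapezoidal AUC_0→13.75:
  [0→0.5]: (0.00+2.87)/2 × 0.5 = 0.7175
  [0.5→3.5]: (2.87+11.72)/2 × 3 = 21.885
  [3.5→6.5]: (11.72+13.27)/2 × 3 = 37.485
  [6.5→10.5]: (13.27+11.82)/2 × 4 = 50.18
  [10.5→10.75]: (11.82+11.68)/2 × 0.25 = 2.9375
  [10.75→11.75]: (11.68+11.12)/2 × 1 = 11.4
  [11.75→13.75]: (11.12+9.98)/2 × 2 = 21.1
  Sum = 145.705 mg/L·h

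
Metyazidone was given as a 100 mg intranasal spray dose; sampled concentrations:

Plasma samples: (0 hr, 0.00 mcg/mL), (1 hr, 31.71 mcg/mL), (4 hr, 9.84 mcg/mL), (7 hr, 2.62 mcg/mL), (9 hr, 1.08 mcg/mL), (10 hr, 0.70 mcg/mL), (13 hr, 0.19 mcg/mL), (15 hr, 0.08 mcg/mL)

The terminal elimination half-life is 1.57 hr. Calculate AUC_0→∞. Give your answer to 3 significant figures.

Trapezoidal AUC_0→15:
  [0→1]: (0.00+31.71)/2 × 1 = 15.855
  [1→4]: (31.71+9.84)/2 × 3 = 62.325
  [4→7]: (9.84+2.62)/2 × 3 = 18.69
  [7→9]: (2.62+1.08)/2 × 2 = 3.7
  [9→10]: (1.08+0.70)/2 × 1 = 0.89
  [10→13]: (0.70+0.19)/2 × 3 = 1.335
  [13→15]: (0.19+0.08)/2 × 2 = 0.27
  Sum = 103.065 mcg/mL·hr
k_e = ln2 / t½ = 0.693147 / 1.57 = 0.4415 hr^-1
Extrapolated tail: C_last / k_e = 0.08 / 0.4415 = 0.181
AUC_0→∞ = 103.065 + 0.181 = 103.246 mcg/mL·hr

AUC = 103 mcg/mL·hr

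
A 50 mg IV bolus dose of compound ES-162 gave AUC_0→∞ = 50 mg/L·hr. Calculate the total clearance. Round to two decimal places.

CL = Dose_iv / AUC_0→∞
   = 50 / 50 = 1 L/hr

CL = 1.00 L/hr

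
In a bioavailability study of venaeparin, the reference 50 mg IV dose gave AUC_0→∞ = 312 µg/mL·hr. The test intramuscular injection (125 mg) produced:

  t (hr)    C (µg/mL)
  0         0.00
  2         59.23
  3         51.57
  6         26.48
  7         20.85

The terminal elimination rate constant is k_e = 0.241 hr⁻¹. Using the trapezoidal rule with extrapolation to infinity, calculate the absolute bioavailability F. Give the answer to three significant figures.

F = 0.438

Trapezoidal AUC_0→7 (intramuscular injection):
  [0→2]: (0.00+59.23)/2 × 2 = 59.23
  [2→3]: (59.23+51.57)/2 × 1 = 55.4
  [3→6]: (51.57+26.48)/2 × 3 = 117.075
  [6→7]: (26.48+20.85)/2 × 1 = 23.665
  Sum = 255.37 µg/mL·hr
Tail: C_last/k_e = 20.85/0.241 = 86.515
AUC_0→∞ (intramuscular injection) = 255.37 + 86.515 = 341.885 µg/mL·hr
F = (AUC_ev/D_ev)/(AUC_iv/D_iv) = (341.885/125)/(312/50) = 2.73508/6.24 = 0.4383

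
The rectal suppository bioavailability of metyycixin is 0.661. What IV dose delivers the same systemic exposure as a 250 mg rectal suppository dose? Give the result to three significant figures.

Systemic exposure from an extravascular dose = F × D_ev, so the equivalent IV dose is F × D_ev.
D_iv = F × D_ev = 0.661 × 250 = 165.25 mg

D_iv = 165 mg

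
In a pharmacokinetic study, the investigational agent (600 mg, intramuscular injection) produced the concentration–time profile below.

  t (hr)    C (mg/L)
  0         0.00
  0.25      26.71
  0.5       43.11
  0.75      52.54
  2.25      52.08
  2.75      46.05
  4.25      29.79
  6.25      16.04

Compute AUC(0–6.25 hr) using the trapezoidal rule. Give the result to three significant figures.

AUC = 230 mg/L·hr

Trapezoidal AUC_0→6.25:
  [0→0.25]: (0.00+26.71)/2 × 0.25 = 3.33875
  [0.25→0.5]: (26.71+43.11)/2 × 0.25 = 8.7275
  [0.5→0.75]: (43.11+52.54)/2 × 0.25 = 11.95625
  [0.75→2.25]: (52.54+52.08)/2 × 1.5 = 78.465
  [2.25→2.75]: (52.08+46.05)/2 × 0.5 = 24.5325
  [2.75→4.25]: (46.05+29.79)/2 × 1.5 = 56.88
  [4.25→6.25]: (29.79+16.04)/2 × 2 = 45.83
  Sum = 229.73 mg/L·hr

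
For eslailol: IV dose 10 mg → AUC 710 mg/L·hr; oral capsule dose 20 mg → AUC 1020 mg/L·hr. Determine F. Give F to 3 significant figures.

F = 0.718

F = (AUC_ev / D_ev) / (AUC_iv / D_iv)
  = (1020/20) / (710/10)
  = 51 / 71 = 0.7183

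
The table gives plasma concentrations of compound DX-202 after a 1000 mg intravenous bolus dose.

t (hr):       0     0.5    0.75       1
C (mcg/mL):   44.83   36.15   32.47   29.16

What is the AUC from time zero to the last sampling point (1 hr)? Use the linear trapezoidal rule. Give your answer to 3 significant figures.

AUC = 36.5 mcg/mL·hr

Trapezoidal AUC_0→1:
  [0→0.5]: (44.83+36.15)/2 × 0.5 = 20.245
  [0.5→0.75]: (36.15+32.47)/2 × 0.25 = 8.5775
  [0.75→1]: (32.47+29.16)/2 × 0.25 = 7.70375
  Sum = 36.52625 mcg/mL·hr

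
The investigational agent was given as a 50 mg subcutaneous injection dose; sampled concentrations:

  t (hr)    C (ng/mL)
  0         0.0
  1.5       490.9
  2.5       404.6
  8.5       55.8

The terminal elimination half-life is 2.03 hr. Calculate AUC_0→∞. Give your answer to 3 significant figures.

AUC = 2360 ng/mL·hr

Trapezoidal AUC_0→8.5:
  [0→1.5]: (0.0+490.9)/2 × 1.5 = 368.175
  [1.5→2.5]: (490.9+404.6)/2 × 1 = 447.75
  [2.5→8.5]: (404.6+55.8)/2 × 6 = 1381.2
  Sum = 2197.125 ng/mL·hr
k_e = ln2 / t½ = 0.693147 / 2.03 = 0.3415 hr^-1
Extrapolated tail: C_last / k_e = 55.8 / 0.3415 = 163.397
AUC_0→∞ = 2197.125 + 163.397 = 2360.522 ng/mL·hr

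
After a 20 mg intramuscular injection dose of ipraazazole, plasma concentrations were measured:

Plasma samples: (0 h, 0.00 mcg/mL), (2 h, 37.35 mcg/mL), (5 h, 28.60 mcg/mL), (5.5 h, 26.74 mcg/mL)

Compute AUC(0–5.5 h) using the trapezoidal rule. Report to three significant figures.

Trapezoidal AUC_0→5.5:
  [0→2]: (0.00+37.35)/2 × 2 = 37.35
  [2→5]: (37.35+28.60)/2 × 3 = 98.925
  [5→5.5]: (28.60+26.74)/2 × 0.5 = 13.835
  Sum = 150.11 mcg/mL·h

AUC = 150 mcg/mL·h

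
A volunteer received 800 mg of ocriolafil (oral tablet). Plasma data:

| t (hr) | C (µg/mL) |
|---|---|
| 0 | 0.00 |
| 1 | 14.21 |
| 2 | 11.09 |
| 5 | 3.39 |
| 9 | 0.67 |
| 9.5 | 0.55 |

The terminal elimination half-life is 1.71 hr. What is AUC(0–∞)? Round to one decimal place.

AUC = 51.3 µg/mL·hr

Trapezoidal AUC_0→9.5:
  [0→1]: (0.00+14.21)/2 × 1 = 7.105
  [1→2]: (14.21+11.09)/2 × 1 = 12.65
  [2→5]: (11.09+3.39)/2 × 3 = 21.72
  [5→9]: (3.39+0.67)/2 × 4 = 8.12
  [9→9.5]: (0.67+0.55)/2 × 0.5 = 0.305
  Sum = 49.9 µg/mL·hr
k_e = ln2 / t½ = 0.693147 / 1.71 = 0.4053 hr^-1
Extrapolated tail: C_last / k_e = 0.55 / 0.4053 = 1.357
AUC_0→∞ = 49.9 + 1.357 = 51.257 µg/mL·hr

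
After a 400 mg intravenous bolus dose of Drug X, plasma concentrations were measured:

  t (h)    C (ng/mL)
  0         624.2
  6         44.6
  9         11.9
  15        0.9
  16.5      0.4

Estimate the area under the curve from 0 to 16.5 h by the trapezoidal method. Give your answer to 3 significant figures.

AUC = 2130 ng/mL·h

Trapezoidal AUC_0→16.5:
  [0→6]: (624.2+44.6)/2 × 6 = 2006.4
  [6→9]: (44.6+11.9)/2 × 3 = 84.75
  [9→15]: (11.9+0.9)/2 × 6 = 38.4
  [15→16.5]: (0.9+0.4)/2 × 1.5 = 0.975
  Sum = 2130.525 ng/mL·h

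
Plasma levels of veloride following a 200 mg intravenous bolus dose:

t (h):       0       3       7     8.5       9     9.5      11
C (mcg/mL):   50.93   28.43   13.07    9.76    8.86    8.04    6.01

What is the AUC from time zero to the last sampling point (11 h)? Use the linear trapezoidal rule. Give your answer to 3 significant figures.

AUC = 239 mcg/mL·h

Trapezoidal AUC_0→11:
  [0→3]: (50.93+28.43)/2 × 3 = 119.04
  [3→7]: (28.43+13.07)/2 × 4 = 83.0
  [7→8.5]: (13.07+9.76)/2 × 1.5 = 17.1225
  [8.5→9]: (9.76+8.86)/2 × 0.5 = 4.655
  [9→9.5]: (8.86+8.04)/2 × 0.5 = 4.225
  [9.5→11]: (8.04+6.01)/2 × 1.5 = 10.5375
  Sum = 238.58 mcg/mL·h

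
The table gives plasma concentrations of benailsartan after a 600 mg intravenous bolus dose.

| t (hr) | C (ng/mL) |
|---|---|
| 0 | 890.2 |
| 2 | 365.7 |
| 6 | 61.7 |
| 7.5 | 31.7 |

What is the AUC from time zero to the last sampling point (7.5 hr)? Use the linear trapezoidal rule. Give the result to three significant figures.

Trapezoidal AUC_0→7.5:
  [0→2]: (890.2+365.7)/2 × 2 = 1255.9
  [2→6]: (365.7+61.7)/2 × 4 = 854.8
  [6→7.5]: (61.7+31.7)/2 × 1.5 = 70.05
  Sum = 2180.75 ng/mL·hr

AUC = 2180 ng/mL·hr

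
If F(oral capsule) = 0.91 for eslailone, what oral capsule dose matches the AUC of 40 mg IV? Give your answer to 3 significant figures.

D_oral = 44.0 mg

For equal systemic exposure: F × D_ev = D_iv
D_ev = D_iv / F = 40 / 0.91 = 43.956 mg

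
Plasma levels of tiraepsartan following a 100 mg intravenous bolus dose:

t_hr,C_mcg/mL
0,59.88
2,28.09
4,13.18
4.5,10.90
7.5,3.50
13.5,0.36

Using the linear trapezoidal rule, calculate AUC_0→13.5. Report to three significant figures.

AUC = 168 mcg/mL·hr

Trapezoidal AUC_0→13.5:
  [0→2]: (59.88+28.09)/2 × 2 = 87.97
  [2→4]: (28.09+13.18)/2 × 2 = 41.27
  [4→4.5]: (13.18+10.90)/2 × 0.5 = 6.02
  [4.5→7.5]: (10.90+3.50)/2 × 3 = 21.6
  [7.5→13.5]: (3.50+0.36)/2 × 6 = 11.58
  Sum = 168.44 mcg/mL·hr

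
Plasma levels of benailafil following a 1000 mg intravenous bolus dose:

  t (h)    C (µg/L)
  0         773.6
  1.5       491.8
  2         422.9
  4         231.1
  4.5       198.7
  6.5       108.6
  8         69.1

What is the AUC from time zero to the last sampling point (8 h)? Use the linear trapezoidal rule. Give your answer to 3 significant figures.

Trapezoidal AUC_0→8:
  [0→1.5]: (773.6+491.8)/2 × 1.5 = 949.05
  [1.5→2]: (491.8+422.9)/2 × 0.5 = 228.675
  [2→4]: (422.9+231.1)/2 × 2 = 654.0
  [4→4.5]: (231.1+198.7)/2 × 0.5 = 107.45
  [4.5→6.5]: (198.7+108.6)/2 × 2 = 307.3
  [6.5→8]: (108.6+69.1)/2 × 1.5 = 133.275
  Sum = 2379.75 µg/L·h

AUC = 2380 µg/L·h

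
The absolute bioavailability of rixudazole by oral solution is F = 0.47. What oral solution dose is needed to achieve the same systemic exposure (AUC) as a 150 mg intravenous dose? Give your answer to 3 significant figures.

D_oral = 319 mg

For equal systemic exposure: F × D_ev = D_iv
D_ev = D_iv / F = 150 / 0.47 = 319.149 mg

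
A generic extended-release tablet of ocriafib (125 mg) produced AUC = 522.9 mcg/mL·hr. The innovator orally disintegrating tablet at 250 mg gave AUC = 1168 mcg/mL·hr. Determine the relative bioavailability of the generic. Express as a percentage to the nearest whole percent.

F_rel = 90%

F_rel = (AUC_test/D_test) / (AUC_ref/D_ref)
      = (522.9/125) / (1168/250)
      = 4.1832 / 4.672 = 0.8954 = 89.54%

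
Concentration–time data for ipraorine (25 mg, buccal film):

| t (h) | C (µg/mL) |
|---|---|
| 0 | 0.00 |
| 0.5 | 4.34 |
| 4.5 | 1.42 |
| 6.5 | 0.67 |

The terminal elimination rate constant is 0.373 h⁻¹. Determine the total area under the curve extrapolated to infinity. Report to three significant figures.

Trapezoidal AUC_0→6.5:
  [0→0.5]: (0.00+4.34)/2 × 0.5 = 1.085
  [0.5→4.5]: (4.34+1.42)/2 × 4 = 11.52
  [4.5→6.5]: (1.42+0.67)/2 × 2 = 2.09
  Sum = 14.695 µg/mL·h
Extrapolated tail: C_last / k_e = 0.67 / 0.373 = 1.796
AUC_0→∞ = 14.695 + 1.796 = 16.491 µg/mL·h

AUC = 16.5 µg/mL·h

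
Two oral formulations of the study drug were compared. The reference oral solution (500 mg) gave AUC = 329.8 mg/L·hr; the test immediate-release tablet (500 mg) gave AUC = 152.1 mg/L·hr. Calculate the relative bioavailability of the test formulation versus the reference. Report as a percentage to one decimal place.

F_rel = (AUC_test/D_test) / (AUC_ref/D_ref)
      = (152.1/500) / (329.8/500)
      = 0.3042 / 0.6596 = 0.4612 = 46.12%

F_rel = 46.1%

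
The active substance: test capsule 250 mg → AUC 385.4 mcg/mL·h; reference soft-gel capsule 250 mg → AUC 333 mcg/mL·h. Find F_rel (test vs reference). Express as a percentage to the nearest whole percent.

F_rel = 116%

F_rel = (AUC_test/D_test) / (AUC_ref/D_ref)
      = (385.4/250) / (333/250)
      = 1.5416 / 1.332 = 1.1574 = 115.74%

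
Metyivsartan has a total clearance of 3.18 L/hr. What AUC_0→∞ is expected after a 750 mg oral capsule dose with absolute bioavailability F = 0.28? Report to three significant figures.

AUC_0→∞ = F × Dose / CL
        = 0.28 × 750 / 3.18 = 66.0377 mg/L·hr

AUC = 66.0 mg/L·hr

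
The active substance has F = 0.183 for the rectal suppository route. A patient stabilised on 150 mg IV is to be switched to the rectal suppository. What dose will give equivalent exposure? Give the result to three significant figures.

D_rectal = 820 mg

For equal systemic exposure: F × D_ev = D_iv
D_ev = D_iv / F = 150 / 0.183 = 819.672 mg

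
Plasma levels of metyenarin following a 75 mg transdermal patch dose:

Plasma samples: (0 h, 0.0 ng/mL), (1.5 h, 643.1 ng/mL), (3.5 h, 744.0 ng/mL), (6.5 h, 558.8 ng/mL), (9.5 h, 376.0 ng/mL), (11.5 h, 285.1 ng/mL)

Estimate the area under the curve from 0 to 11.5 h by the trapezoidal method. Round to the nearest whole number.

AUC = 5887 ng/mL·h

Trapezoidal AUC_0→11.5:
  [0→1.5]: (0.0+643.1)/2 × 1.5 = 482.325
  [1.5→3.5]: (643.1+744.0)/2 × 2 = 1387.1
  [3.5→6.5]: (744.0+558.8)/2 × 3 = 1954.2
  [6.5→9.5]: (558.8+376.0)/2 × 3 = 1402.2
  [9.5→11.5]: (376.0+285.1)/2 × 2 = 661.1
  Sum = 5886.925 ng/mL·h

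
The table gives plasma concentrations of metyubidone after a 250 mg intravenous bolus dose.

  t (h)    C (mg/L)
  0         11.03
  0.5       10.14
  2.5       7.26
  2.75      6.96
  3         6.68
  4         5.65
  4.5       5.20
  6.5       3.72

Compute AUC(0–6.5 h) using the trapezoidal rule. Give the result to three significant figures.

Trapezoidal AUC_0→6.5:
  [0→0.5]: (11.03+10.14)/2 × 0.5 = 5.2925
  [0.5→2.5]: (10.14+7.26)/2 × 2 = 17.4
  [2.5→2.75]: (7.26+6.96)/2 × 0.25 = 1.7775
  [2.75→3]: (6.96+6.68)/2 × 0.25 = 1.705
  [3→4]: (6.68+5.65)/2 × 1 = 6.165
  [4→4.5]: (5.65+5.20)/2 × 0.5 = 2.7125
  [4.5→6.5]: (5.20+3.72)/2 × 2 = 8.92
  Sum = 43.9725 mg/L·h

AUC = 44.0 mg/L·h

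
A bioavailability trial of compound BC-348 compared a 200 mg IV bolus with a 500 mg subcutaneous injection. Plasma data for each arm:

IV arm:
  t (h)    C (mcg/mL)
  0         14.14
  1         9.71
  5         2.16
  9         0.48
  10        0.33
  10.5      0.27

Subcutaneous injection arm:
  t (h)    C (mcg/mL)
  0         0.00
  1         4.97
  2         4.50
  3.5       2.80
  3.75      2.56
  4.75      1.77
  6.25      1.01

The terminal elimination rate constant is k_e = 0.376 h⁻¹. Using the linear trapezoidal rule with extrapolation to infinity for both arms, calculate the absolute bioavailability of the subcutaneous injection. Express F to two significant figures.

Trapezoidal AUC_0→10.5 (IV):
  [0→1]: (14.14+9.71)/2 × 1 = 11.925
  [1→5]: (9.71+2.16)/2 × 4 = 23.74
  [5→9]: (2.16+0.48)/2 × 4 = 5.28
  [9→10]: (0.48+0.33)/2 × 1 = 0.405
  [10→10.5]: (0.33+0.27)/2 × 0.5 = 0.15
  Sum = 41.5 mcg/mL·h
IV tail: 0.27/0.376 = 0.718; AUC_iv,0→∞ = 41.5 + 0.718 = 42.218 mcg/mL·h
Trapezoidal AUC_0→6.25 (subcutaneous injection):
  [0→1]: (0.00+4.97)/2 × 1 = 2.485
  [1→2]: (4.97+4.50)/2 × 1 = 4.735
  [2→3.5]: (4.50+2.80)/2 × 1.5 = 5.475
  [3.5→3.75]: (2.80+2.56)/2 × 0.25 = 0.67
  [3.75→4.75]: (2.56+1.77)/2 × 1 = 2.165
  [4.75→6.25]: (1.77+1.01)/2 × 1.5 = 2.085
  Sum = 17.615 mcg/mL·h
subcutaneous injection tail: 1.01/0.376 = 2.686; AUC_ev,0→∞ = 17.615 + 2.686 = 20.301 mcg/mL·h
F = (AUC_ev/D_ev)/(AUC_iv/D_iv) = (20.301/500)/(42.218/200) = 0.040602/0.21109 = 0.1923

F = 0.19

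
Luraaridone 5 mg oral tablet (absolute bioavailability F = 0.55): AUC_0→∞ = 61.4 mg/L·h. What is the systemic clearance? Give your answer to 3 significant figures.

CL = F × Dose / AUC_0→∞
   = 0.55 × 5 / 61.4 = 0.0447883 L/h

CL = 0.0448 L/h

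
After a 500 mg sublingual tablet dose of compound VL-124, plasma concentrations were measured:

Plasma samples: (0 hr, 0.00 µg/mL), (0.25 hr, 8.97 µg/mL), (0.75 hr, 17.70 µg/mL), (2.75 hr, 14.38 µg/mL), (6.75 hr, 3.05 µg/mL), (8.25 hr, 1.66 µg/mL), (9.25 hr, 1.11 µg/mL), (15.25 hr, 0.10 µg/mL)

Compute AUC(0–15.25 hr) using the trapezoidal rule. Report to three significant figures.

Trapezoidal AUC_0→15.25:
  [0→0.25]: (0.00+8.97)/2 × 0.25 = 1.12125
  [0.25→0.75]: (8.97+17.70)/2 × 0.5 = 6.6675
  [0.75→2.75]: (17.70+14.38)/2 × 2 = 32.08
  [2.75→6.75]: (14.38+3.05)/2 × 4 = 34.86
  [6.75→8.25]: (3.05+1.66)/2 × 1.5 = 3.5325
  [8.25→9.25]: (1.66+1.11)/2 × 1 = 1.385
  [9.25→15.25]: (1.11+0.10)/2 × 6 = 3.63
  Sum = 83.27625 µg/mL·hr

AUC = 83.3 µg/mL·hr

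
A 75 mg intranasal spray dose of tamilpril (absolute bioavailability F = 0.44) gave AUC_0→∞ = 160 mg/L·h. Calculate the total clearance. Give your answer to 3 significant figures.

CL = F × Dose / AUC_0→∞
   = 0.44 × 75 / 160 = 0.20625 L/h

CL = 0.206 L/h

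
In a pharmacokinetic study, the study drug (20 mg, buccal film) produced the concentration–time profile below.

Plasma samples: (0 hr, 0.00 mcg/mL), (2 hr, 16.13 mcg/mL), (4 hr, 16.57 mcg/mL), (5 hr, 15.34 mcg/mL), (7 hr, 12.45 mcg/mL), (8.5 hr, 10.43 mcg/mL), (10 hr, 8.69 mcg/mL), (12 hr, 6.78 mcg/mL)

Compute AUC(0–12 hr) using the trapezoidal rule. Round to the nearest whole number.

AUC = 140 mcg/mL·hr

Trapezoidal AUC_0→12:
  [0→2]: (0.00+16.13)/2 × 2 = 16.13
  [2→4]: (16.13+16.57)/2 × 2 = 32.7
  [4→5]: (16.57+15.34)/2 × 1 = 15.955
  [5→7]: (15.34+12.45)/2 × 2 = 27.79
  [7→8.5]: (12.45+10.43)/2 × 1.5 = 17.16
  [8.5→10]: (10.43+8.69)/2 × 1.5 = 14.34
  [10→12]: (8.69+6.78)/2 × 2 = 15.47
  Sum = 139.545 mcg/mL·hr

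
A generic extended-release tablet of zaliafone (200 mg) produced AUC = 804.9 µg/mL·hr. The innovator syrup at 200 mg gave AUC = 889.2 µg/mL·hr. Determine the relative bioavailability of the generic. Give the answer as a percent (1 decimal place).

F_rel = 90.5%

F_rel = (AUC_test/D_test) / (AUC_ref/D_ref)
      = (804.9/200) / (889.2/200)
      = 4.0245 / 4.446 = 0.9052 = 90.52%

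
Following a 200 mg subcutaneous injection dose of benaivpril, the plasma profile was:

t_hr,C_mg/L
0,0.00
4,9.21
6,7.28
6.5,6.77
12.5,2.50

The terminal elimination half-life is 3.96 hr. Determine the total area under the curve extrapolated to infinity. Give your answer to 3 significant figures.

AUC = 80.5 mg/L·hr

Trapezoidal AUC_0→12.5:
  [0→4]: (0.00+9.21)/2 × 4 = 18.42
  [4→6]: (9.21+7.28)/2 × 2 = 16.49
  [6→6.5]: (7.28+6.77)/2 × 0.5 = 3.5125
  [6.5→12.5]: (6.77+2.50)/2 × 6 = 27.81
  Sum = 66.2325 mg/L·hr
k_e = ln2 / t½ = 0.693147 / 3.96 = 0.1750 hr^-1
Extrapolated tail: C_last / k_e = 2.50 / 0.175 = 14.286
AUC_0→∞ = 66.2325 + 14.286 = 80.5185 mg/L·hr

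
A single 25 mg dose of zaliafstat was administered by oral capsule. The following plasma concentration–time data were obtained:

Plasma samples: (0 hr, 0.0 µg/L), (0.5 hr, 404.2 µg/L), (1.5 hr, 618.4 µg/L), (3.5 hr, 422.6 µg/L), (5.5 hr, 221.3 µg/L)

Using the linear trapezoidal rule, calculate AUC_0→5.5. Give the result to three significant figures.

AUC = 2300 µg/L·hr

Trapezoidal AUC_0→5.5:
  [0→0.5]: (0.0+404.2)/2 × 0.5 = 101.05
  [0.5→1.5]: (404.2+618.4)/2 × 1 = 511.3
  [1.5→3.5]: (618.4+422.6)/2 × 2 = 1041.0
  [3.5→5.5]: (422.6+221.3)/2 × 2 = 643.9
  Sum = 2297.25 µg/L·hr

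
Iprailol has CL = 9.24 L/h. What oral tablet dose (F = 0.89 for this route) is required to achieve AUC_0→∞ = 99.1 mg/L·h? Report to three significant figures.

Dose = CL × AUC_0→∞ / F
     = 9.24 × 99.1 / 0.89 = 1028.86 mg

Dose = 1030 mg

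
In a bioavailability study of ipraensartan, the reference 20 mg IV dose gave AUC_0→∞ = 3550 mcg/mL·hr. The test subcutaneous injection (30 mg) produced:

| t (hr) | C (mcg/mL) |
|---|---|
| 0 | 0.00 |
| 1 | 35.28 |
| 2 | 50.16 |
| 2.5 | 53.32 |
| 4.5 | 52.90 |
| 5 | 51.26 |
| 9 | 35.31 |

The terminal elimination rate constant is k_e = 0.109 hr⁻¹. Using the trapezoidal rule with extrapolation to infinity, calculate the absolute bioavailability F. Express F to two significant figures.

Trapezoidal AUC_0→9 (subcutaneous injection):
  [0→1]: (0.00+35.28)/2 × 1 = 17.64
  [1→2]: (35.28+50.16)/2 × 1 = 42.72
  [2→2.5]: (50.16+53.32)/2 × 0.5 = 25.87
  [2.5→4.5]: (53.32+52.90)/2 × 2 = 106.22
  [4.5→5]: (52.90+51.26)/2 × 0.5 = 26.04
  [5→9]: (51.26+35.31)/2 × 4 = 173.14
  Sum = 391.63 mcg/mL·hr
Tail: C_last/k_e = 35.31/0.109 = 323.945
AUC_0→∞ (subcutaneous injection) = 391.63 + 323.945 = 715.575 mcg/mL·hr
F = (AUC_ev/D_ev)/(AUC_iv/D_iv) = (715.575/30)/(3550/20) = 23.8525/177.5 = 0.1344

F = 0.13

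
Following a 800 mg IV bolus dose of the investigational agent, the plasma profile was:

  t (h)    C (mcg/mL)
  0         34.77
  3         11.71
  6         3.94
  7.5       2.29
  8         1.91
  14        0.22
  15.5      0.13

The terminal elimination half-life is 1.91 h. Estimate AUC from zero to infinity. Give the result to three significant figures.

Trapezoidal AUC_0→15.5:
  [0→3]: (34.77+11.71)/2 × 3 = 69.72
  [3→6]: (11.71+3.94)/2 × 3 = 23.475
  [6→7.5]: (3.94+2.29)/2 × 1.5 = 4.6725
  [7.5→8]: (2.29+1.91)/2 × 0.5 = 1.05
  [8→14]: (1.91+0.22)/2 × 6 = 6.39
  [14→15.5]: (0.22+0.13)/2 × 1.5 = 0.2625
  Sum = 105.57 mcg/mL·h
k_e = ln2 / t½ = 0.693147 / 1.91 = 0.3629 h^-1
Extrapolated tail: C_last / k_e = 0.13 / 0.3629 = 0.358
AUC_0→∞ = 105.57 + 0.358 = 105.928 mcg/mL·h

AUC = 106 mcg/mL·h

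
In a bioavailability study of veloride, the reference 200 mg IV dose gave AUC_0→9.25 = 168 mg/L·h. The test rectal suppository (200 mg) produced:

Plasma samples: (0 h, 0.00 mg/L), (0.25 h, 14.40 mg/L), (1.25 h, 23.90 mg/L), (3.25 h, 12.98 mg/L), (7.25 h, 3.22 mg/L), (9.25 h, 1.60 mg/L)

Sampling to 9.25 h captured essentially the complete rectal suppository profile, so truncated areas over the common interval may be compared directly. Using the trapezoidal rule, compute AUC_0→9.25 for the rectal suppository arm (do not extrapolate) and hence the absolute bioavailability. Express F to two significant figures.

F = 0.57

Trapezoidal AUC_0→9.25 (rectal suppository):
  [0→0.25]: (0.00+14.40)/2 × 0.25 = 1.8
  [0.25→1.25]: (14.40+23.90)/2 × 1 = 19.15
  [1.25→3.25]: (23.90+12.98)/2 × 2 = 36.88
  [3.25→7.25]: (12.98+3.22)/2 × 4 = 32.4
  [7.25→9.25]: (3.22+1.60)/2 × 2 = 4.82
  Sum = 95.05 mg/L·h
F = (AUC_ev/D_ev)/(AUC_iv/D_iv) = (95.05/200)/(168/200) = 0.47525/0.84 = 0.5658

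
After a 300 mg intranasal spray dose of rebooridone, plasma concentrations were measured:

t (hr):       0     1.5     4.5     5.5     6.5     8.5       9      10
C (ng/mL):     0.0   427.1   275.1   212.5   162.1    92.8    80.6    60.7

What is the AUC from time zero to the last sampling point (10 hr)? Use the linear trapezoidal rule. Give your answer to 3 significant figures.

AUC = 2170 ng/mL·hr

Trapezoidal AUC_0→10:
  [0→1.5]: (0.0+427.1)/2 × 1.5 = 320.325
  [1.5→4.5]: (427.1+275.1)/2 × 3 = 1053.3
  [4.5→5.5]: (275.1+212.5)/2 × 1 = 243.8
  [5.5→6.5]: (212.5+162.1)/2 × 1 = 187.3
  [6.5→8.5]: (162.1+92.8)/2 × 2 = 254.9
  [8.5→9]: (92.8+80.6)/2 × 0.5 = 43.35
  [9→10]: (80.6+60.7)/2 × 1 = 70.65
  Sum = 2173.625 ng/mL·hr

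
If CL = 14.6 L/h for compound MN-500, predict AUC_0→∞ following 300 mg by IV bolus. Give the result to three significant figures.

AUC = 20.5 mg/L·h

AUC_0→∞ = Dose_iv / CL
        = 300 / 14.6 = 20.5479 mg/L·h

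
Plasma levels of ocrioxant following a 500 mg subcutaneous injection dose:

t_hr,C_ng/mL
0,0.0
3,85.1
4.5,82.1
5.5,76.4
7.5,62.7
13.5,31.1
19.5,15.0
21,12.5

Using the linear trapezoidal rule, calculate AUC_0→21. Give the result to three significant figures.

Trapezoidal AUC_0→21:
  [0→3]: (0.0+85.1)/2 × 3 = 127.65
  [3→4.5]: (85.1+82.1)/2 × 1.5 = 125.4
  [4.5→5.5]: (82.1+76.4)/2 × 1 = 79.25
  [5.5→7.5]: (76.4+62.7)/2 × 2 = 139.1
  [7.5→13.5]: (62.7+31.1)/2 × 6 = 281.4
  [13.5→19.5]: (31.1+15.0)/2 × 6 = 138.3
  [19.5→21]: (15.0+12.5)/2 × 1.5 = 20.625
  Sum = 911.725 ng/mL·hr

AUC = 912 ng/mL·hr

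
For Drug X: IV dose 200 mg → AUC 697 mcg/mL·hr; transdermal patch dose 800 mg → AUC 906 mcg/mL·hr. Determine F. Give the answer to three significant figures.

F = (AUC_ev / D_ev) / (AUC_iv / D_iv)
  = (906/800) / (697/200)
  = 1.1325 / 3.485 = 0.3250

F = 0.325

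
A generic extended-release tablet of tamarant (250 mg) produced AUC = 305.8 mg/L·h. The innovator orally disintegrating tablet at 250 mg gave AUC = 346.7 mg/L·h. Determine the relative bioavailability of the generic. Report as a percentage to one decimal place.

F_rel = (AUC_test/D_test) / (AUC_ref/D_ref)
      = (305.8/250) / (346.7/250)
      = 1.2232 / 1.3868 = 0.8820 = 88.20%

F_rel = 88.2%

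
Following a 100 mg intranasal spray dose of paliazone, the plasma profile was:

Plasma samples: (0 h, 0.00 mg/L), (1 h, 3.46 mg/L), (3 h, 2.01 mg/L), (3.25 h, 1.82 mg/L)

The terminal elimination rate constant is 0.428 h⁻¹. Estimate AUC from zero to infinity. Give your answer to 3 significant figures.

AUC = 11.9 mg/L·h

Trapezoidal AUC_0→3.25:
  [0→1]: (0.00+3.46)/2 × 1 = 1.73
  [1→3]: (3.46+2.01)/2 × 2 = 5.47
  [3→3.25]: (2.01+1.82)/2 × 0.25 = 0.47875
  Sum = 7.67875 mg/L·h
Extrapolated tail: C_last / k_e = 1.82 / 0.428 = 4.252
AUC_0→∞ = 7.67875 + 4.252 = 11.93075 mg/L·h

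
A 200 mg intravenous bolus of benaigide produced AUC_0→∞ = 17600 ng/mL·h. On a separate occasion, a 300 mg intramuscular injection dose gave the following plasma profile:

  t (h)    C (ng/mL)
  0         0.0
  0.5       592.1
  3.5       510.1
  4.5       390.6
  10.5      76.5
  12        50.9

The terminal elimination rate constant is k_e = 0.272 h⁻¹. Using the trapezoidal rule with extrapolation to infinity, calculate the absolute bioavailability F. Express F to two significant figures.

Trapezoidal AUC_0→12 (intramuscular injection):
  [0→0.5]: (0.0+592.1)/2 × 0.5 = 148.025
  [0.5→3.5]: (592.1+510.1)/2 × 3 = 1653.3
  [3.5→4.5]: (510.1+390.6)/2 × 1 = 450.35
  [4.5→10.5]: (390.6+76.5)/2 × 6 = 1401.3
  [10.5→12]: (76.5+50.9)/2 × 1.5 = 95.55
  Sum = 3748.525 ng/mL·h
Tail: C_last/k_e = 50.9/0.272 = 187.132
AUC_0→∞ (intramuscular injection) = 3748.525 + 187.132 = 3935.657 ng/mL·h
F = (AUC_ev/D_ev)/(AUC_iv/D_iv) = (3935.657/300)/(17600/200) = 13.1189/88 = 0.1491

F = 0.15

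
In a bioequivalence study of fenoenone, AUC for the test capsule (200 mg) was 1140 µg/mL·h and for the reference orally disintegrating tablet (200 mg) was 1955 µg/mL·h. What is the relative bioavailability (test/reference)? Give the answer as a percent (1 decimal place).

F_rel = (AUC_test/D_test) / (AUC_ref/D_ref)
      = (1140/200) / (1955/200)
      = 5.7 / 9.775 = 0.5831 = 58.31%

F_rel = 58.3%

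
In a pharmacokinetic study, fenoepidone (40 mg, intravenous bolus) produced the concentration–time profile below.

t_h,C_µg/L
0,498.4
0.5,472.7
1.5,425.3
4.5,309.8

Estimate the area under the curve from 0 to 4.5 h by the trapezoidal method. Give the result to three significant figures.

AUC = 1790 µg/L·h

Trapezoidal AUC_0→4.5:
  [0→0.5]: (498.4+472.7)/2 × 0.5 = 242.775
  [0.5→1.5]: (472.7+425.3)/2 × 1 = 449.0
  [1.5→4.5]: (425.3+309.8)/2 × 3 = 1102.65
  Sum = 1794.425 µg/L·h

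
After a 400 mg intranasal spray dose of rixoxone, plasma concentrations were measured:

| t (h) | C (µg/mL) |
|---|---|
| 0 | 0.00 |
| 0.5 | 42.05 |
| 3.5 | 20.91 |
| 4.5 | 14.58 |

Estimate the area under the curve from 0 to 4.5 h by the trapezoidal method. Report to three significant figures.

AUC = 123 µg/mL·h

Trapezoidal AUC_0→4.5:
  [0→0.5]: (0.00+42.05)/2 × 0.5 = 10.5125
  [0.5→3.5]: (42.05+20.91)/2 × 3 = 94.44
  [3.5→4.5]: (20.91+14.58)/2 × 1 = 17.745
  Sum = 122.6975 µg/mL·h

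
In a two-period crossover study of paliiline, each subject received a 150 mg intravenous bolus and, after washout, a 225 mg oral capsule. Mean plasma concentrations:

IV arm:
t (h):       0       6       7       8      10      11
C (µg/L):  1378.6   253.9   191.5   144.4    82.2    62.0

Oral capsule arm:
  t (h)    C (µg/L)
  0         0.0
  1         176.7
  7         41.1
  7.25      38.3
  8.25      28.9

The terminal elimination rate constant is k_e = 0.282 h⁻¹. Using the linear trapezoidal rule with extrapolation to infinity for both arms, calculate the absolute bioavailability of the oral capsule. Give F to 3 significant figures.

Trapezoidal AUC_0→11 (IV):
  [0→6]: (1378.6+253.9)/2 × 6 = 4897.5
  [6→7]: (253.9+191.5)/2 × 1 = 222.7
  [7→8]: (191.5+144.4)/2 × 1 = 167.95
  [8→10]: (144.4+82.2)/2 × 2 = 226.6
  [10→11]: (82.2+62.0)/2 × 1 = 72.1
  Sum = 5586.85 µg/L·h
IV tail: 62.0/0.282 = 219.858; AUC_iv,0→∞ = 5586.85 + 219.858 = 5806.708 µg/L·h
Trapezoidal AUC_0→8.25 (oral capsule):
  [0→1]: (0.0+176.7)/2 × 1 = 88.35
  [1→7]: (176.7+41.1)/2 × 6 = 653.4
  [7→7.25]: (41.1+38.3)/2 × 0.25 = 9.925
  [7.25→8.25]: (38.3+28.9)/2 × 1 = 33.6
  Sum = 785.275 µg/L·h
oral capsule tail: 28.9/0.282 = 102.482; AUC_ev,0→∞ = 785.275 + 102.482 = 887.757 µg/L·h
F = (AUC_ev/D_ev)/(AUC_iv/D_iv) = (887.757/225)/(5806.708/150) = 3.94559/38.7114 = 0.1019

F = 0.102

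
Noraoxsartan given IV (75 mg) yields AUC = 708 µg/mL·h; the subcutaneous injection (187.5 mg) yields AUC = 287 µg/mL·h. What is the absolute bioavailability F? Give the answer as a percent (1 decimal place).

F = (AUC_ev / D_ev) / (AUC_iv / D_iv)
  = (287/187.5) / (708/75)
  = 1.53067 / 9.44 = 0.1621
  = 16.21%

F = 16.2%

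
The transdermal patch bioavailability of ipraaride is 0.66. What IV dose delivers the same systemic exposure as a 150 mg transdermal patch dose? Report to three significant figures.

Systemic exposure from an extravascular dose = F × D_ev, so the equivalent IV dose is F × D_ev.
D_iv = F × D_ev = 0.66 × 150 = 99 mg

D_iv = 99.0 mg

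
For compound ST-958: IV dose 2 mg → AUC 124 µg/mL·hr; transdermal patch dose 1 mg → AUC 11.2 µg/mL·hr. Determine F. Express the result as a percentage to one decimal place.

F = 18.1%

F = (AUC_ev / D_ev) / (AUC_iv / D_iv)
  = (11.2/1) / (124/2)
  = 11.2 / 62 = 0.1806
  = 18.06%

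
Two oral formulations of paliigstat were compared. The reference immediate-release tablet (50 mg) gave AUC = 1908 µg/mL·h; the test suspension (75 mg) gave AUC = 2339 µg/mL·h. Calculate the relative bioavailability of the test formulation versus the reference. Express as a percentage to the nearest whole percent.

F_rel = 82%

F_rel = (AUC_test/D_test) / (AUC_ref/D_ref)
      = (2339/75) / (1908/50)
      = 31.1867 / 38.16 = 0.8173 = 81.73%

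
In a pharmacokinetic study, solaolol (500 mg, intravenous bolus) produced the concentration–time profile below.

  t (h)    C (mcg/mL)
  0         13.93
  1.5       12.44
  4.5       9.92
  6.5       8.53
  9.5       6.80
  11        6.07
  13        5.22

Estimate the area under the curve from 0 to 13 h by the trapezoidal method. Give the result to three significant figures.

AUC = 116 mcg/mL·h

Trapezoidal AUC_0→13:
  [0→1.5]: (13.93+12.44)/2 × 1.5 = 19.7775
  [1.5→4.5]: (12.44+9.92)/2 × 3 = 33.54
  [4.5→6.5]: (9.92+8.53)/2 × 2 = 18.45
  [6.5→9.5]: (8.53+6.80)/2 × 3 = 22.995
  [9.5→11]: (6.80+6.07)/2 × 1.5 = 9.6525
  [11→13]: (6.07+5.22)/2 × 2 = 11.29
  Sum = 115.705 mcg/mL·h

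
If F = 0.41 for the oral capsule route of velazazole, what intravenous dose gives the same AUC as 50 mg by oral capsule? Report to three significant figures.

D_iv = 20.5 mg

Systemic exposure from an extravascular dose = F × D_ev, so the equivalent IV dose is F × D_ev.
D_iv = F × D_ev = 0.41 × 50 = 20.5 mg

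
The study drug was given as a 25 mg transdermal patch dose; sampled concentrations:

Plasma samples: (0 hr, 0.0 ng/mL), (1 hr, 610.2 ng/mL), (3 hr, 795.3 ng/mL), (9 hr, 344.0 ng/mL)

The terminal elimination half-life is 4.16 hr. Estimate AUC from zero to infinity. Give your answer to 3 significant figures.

Trapezoidal AUC_0→9:
  [0→1]: (0.0+610.2)/2 × 1 = 305.1
  [1→3]: (610.2+795.3)/2 × 2 = 1405.5
  [3→9]: (795.3+344.0)/2 × 6 = 3417.9
  Sum = 5128.5 ng/mL·hr
k_e = ln2 / t½ = 0.693147 / 4.16 = 0.1666 hr^-1
Extrapolated tail: C_last / k_e = 344.0 / 0.1666 = 2064.826
AUC_0→∞ = 5128.5 + 2064.826 = 7193.326 ng/mL·hr

AUC = 7190 ng/mL·hr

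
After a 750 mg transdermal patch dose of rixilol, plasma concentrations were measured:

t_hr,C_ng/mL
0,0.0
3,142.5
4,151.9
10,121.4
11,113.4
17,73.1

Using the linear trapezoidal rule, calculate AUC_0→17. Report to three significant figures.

Trapezoidal AUC_0→17:
  [0→3]: (0.0+142.5)/2 × 3 = 213.75
  [3→4]: (142.5+151.9)/2 × 1 = 147.2
  [4→10]: (151.9+121.4)/2 × 6 = 819.9
  [10→11]: (121.4+113.4)/2 × 1 = 117.4
  [11→17]: (113.4+73.1)/2 × 6 = 559.5
  Sum = 1857.75 ng/mL·hr

AUC = 1860 ng/mL·hr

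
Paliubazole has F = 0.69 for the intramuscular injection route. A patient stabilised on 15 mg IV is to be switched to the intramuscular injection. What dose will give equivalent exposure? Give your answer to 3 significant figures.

D_intramuscular = 21.7 mg

For equal systemic exposure: F × D_ev = D_iv
D_ev = D_iv / F = 15 / 0.69 = 21.7391 mg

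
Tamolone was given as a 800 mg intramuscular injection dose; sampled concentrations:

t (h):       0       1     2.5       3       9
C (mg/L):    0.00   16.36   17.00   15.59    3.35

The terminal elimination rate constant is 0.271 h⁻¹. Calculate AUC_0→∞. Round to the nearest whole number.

AUC = 111 mg/L·h

Trapezoidal AUC_0→9:
  [0→1]: (0.00+16.36)/2 × 1 = 8.18
  [1→2.5]: (16.36+17.00)/2 × 1.5 = 25.02
  [2.5→3]: (17.00+15.59)/2 × 0.5 = 8.1475
  [3→9]: (15.59+3.35)/2 × 6 = 56.82
  Sum = 98.1675 mg/L·h
Extrapolated tail: C_last / k_e = 3.35 / 0.271 = 12.362
AUC_0→∞ = 98.1675 + 12.362 = 110.5295 mg/L·h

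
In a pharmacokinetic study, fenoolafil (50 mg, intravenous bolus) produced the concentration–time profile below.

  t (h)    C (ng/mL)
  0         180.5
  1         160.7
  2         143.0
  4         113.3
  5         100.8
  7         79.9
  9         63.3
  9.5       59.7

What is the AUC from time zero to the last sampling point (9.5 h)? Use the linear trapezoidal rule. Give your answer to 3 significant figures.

AUC = 1040 ng/mL·h

Trapezoidal AUC_0→9.5:
  [0→1]: (180.5+160.7)/2 × 1 = 170.6
  [1→2]: (160.7+143.0)/2 × 1 = 151.85
  [2→4]: (143.0+113.3)/2 × 2 = 256.3
  [4→5]: (113.3+100.8)/2 × 1 = 107.05
  [5→7]: (100.8+79.9)/2 × 2 = 180.7
  [7→9]: (79.9+63.3)/2 × 2 = 143.2
  [9→9.5]: (63.3+59.7)/2 × 0.5 = 30.75
  Sum = 1040.45 ng/mL·h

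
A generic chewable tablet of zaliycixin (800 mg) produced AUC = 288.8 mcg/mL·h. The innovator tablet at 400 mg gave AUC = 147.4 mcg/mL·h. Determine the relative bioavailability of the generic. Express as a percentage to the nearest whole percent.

F_rel = 98%

F_rel = (AUC_test/D_test) / (AUC_ref/D_ref)
      = (288.8/800) / (147.4/400)
      = 0.361 / 0.3685 = 0.9796 = 97.96%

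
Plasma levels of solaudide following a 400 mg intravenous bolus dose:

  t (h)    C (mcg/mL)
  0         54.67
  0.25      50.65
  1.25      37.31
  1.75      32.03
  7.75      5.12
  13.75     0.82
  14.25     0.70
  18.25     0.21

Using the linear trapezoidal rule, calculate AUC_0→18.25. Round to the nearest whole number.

Trapezoidal AUC_0→18.25:
  [0→0.25]: (54.67+50.65)/2 × 0.25 = 13.165
  [0.25→1.25]: (50.65+37.31)/2 × 1 = 43.98
  [1.25→1.75]: (37.31+32.03)/2 × 0.5 = 17.335
  [1.75→7.75]: (32.03+5.12)/2 × 6 = 111.45
  [7.75→13.75]: (5.12+0.82)/2 × 6 = 17.82
  [13.75→14.25]: (0.82+0.70)/2 × 0.5 = 0.38
  [14.25→18.25]: (0.70+0.21)/2 × 4 = 1.82
  Sum = 205.95 mcg/mL·h

AUC = 206 mcg/mL·h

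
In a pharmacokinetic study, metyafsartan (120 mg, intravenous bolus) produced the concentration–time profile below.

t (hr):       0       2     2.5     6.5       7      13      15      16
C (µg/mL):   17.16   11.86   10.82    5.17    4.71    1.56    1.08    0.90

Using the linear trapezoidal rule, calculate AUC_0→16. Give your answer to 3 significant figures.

AUC = 91.6 µg/mL·hr

Trapezoidal AUC_0→16:
  [0→2]: (17.16+11.86)/2 × 2 = 29.02
  [2→2.5]: (11.86+10.82)/2 × 0.5 = 5.67
  [2.5→6.5]: (10.82+5.17)/2 × 4 = 31.98
  [6.5→7]: (5.17+4.71)/2 × 0.5 = 2.47
  [7→13]: (4.71+1.56)/2 × 6 = 18.81
  [13→15]: (1.56+1.08)/2 × 2 = 2.64
  [15→16]: (1.08+0.90)/2 × 1 = 0.99
  Sum = 91.58 µg/mL·hr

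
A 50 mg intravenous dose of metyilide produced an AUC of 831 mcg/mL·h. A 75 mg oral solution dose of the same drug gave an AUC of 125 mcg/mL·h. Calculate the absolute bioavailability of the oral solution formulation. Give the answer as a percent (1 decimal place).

F = (AUC_ev / D_ev) / (AUC_iv / D_iv)
  = (125/75) / (831/50)
  = 1.66667 / 16.62 = 0.1003
  = 10.03%

F = 10.0%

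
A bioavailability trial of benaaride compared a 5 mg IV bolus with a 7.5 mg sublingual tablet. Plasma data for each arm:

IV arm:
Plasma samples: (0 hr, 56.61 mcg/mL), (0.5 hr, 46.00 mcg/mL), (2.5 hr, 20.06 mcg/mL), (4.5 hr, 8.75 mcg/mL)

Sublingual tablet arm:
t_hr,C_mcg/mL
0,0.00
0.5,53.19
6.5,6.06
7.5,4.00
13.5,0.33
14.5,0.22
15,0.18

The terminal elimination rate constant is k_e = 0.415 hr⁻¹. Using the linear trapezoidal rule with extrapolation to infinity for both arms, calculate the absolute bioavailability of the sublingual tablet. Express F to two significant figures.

F = 0.99

Trapezoidal AUC_0→4.5 (IV):
  [0→0.5]: (56.61+46.00)/2 × 0.5 = 25.6525
  [0.5→2.5]: (46.00+20.06)/2 × 2 = 66.06
  [2.5→4.5]: (20.06+8.75)/2 × 2 = 28.81
  Sum = 120.5225 mcg/mL·hr
IV tail: 8.75/0.415 = 21.084; AUC_iv,0→∞ = 120.5225 + 21.084 = 141.6065 mcg/mL·hr
Trapezoidal AUC_0→15 (sublingual tablet):
  [0→0.5]: (0.00+53.19)/2 × 0.5 = 13.2975
  [0.5→6.5]: (53.19+6.06)/2 × 6 = 177.75
  [6.5→7.5]: (6.06+4.00)/2 × 1 = 5.03
  [7.5→13.5]: (4.00+0.33)/2 × 6 = 12.99
  [13.5→14.5]: (0.33+0.22)/2 × 1 = 0.275
  [14.5→15]: (0.22+0.18)/2 × 0.5 = 0.1
  Sum = 209.4425 mcg/mL·hr
sublingual tablet tail: 0.18/0.415 = 0.434; AUC_ev,0→∞ = 209.4425 + 0.434 = 209.8765 mcg/mL·hr
F = (AUC_ev/D_ev)/(AUC_iv/D_iv) = (209.8765/7.5)/(141.6065/5) = 27.9835/28.3213 = 0.9881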